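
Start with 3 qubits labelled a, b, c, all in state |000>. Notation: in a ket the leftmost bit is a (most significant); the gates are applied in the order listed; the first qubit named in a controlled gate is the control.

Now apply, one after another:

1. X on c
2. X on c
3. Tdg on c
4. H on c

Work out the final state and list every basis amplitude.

The resulting statevector has amplitude sqrt(2)/2 on |000>, sqrt(2)/2 on |001>, and 0 on every other basis state. Key observation: the block from step 1 through step 2 cancels to the identity and can be dropped.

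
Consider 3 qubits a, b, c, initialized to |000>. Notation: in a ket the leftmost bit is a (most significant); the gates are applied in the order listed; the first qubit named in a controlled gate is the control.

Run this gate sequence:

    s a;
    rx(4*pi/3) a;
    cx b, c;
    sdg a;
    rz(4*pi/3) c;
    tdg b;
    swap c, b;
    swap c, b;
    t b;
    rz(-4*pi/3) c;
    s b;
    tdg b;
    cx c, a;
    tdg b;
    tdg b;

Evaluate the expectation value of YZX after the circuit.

In the final state, YZX has expectation 0.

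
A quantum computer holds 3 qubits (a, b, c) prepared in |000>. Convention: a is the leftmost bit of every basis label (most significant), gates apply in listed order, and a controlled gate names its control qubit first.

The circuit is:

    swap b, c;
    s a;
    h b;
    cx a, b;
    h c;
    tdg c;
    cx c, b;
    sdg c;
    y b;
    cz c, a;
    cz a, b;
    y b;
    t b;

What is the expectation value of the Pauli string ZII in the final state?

The observable ZII averages to 1.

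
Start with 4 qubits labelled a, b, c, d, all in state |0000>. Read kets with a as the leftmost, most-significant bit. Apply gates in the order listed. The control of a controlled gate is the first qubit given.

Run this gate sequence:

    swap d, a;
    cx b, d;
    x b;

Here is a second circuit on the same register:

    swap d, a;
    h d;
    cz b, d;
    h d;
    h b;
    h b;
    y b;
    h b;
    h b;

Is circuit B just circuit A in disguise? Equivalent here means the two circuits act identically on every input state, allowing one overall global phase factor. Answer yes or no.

No, they are not equivalent — no single phase factor reconciles the two unitaries.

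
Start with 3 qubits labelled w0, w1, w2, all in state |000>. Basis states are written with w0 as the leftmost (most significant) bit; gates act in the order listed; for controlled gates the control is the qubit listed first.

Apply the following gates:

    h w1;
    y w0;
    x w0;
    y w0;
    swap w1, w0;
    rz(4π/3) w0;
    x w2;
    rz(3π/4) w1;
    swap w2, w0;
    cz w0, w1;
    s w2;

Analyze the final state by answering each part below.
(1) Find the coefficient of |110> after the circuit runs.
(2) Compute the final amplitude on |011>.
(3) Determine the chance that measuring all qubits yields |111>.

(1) |110> carries amplitude -sqrt(2)*exp(17*I*pi/24)/2 in the final state.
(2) The final state's coefficient on |011> equals 0.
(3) A full measurement returns |111> with probability 1/2.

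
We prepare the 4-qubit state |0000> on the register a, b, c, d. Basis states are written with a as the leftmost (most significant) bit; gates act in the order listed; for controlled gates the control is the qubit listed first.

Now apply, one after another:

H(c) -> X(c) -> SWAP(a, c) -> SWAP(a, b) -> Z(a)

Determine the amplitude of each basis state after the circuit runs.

The resulting statevector has amplitude sqrt(2)/2 on |0000>, sqrt(2)/2 on |0100>, and 0 on every other basis state.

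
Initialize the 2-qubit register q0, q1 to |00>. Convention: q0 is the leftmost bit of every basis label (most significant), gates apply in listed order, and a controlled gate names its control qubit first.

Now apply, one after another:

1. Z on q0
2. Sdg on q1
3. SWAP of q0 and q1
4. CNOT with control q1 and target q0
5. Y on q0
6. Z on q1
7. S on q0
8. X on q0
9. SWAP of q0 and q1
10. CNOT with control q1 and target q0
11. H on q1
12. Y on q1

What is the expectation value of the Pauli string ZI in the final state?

The expectation value of ZI is 1.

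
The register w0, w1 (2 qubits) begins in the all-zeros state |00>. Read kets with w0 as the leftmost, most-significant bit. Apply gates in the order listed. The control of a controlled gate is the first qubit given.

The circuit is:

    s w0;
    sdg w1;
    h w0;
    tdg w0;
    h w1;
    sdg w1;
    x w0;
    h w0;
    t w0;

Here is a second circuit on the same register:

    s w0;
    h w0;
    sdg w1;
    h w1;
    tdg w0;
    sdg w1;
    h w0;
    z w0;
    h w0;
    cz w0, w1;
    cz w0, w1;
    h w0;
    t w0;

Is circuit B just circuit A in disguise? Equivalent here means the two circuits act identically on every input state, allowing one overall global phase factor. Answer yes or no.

Yes, they are equivalent — the unitaries differ by at most a global phase.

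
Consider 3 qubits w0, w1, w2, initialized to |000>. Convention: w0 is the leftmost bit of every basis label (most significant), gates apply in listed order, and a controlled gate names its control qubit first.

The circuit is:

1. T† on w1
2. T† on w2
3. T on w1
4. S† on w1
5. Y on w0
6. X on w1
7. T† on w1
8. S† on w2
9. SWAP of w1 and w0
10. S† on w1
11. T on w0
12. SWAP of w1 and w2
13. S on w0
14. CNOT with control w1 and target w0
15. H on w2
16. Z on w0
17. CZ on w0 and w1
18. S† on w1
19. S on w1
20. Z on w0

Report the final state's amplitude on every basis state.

The final amplitudes are sqrt(2)*I/2 on |100>, -sqrt(2)*I/2 on |101>, and 0 on every other basis state.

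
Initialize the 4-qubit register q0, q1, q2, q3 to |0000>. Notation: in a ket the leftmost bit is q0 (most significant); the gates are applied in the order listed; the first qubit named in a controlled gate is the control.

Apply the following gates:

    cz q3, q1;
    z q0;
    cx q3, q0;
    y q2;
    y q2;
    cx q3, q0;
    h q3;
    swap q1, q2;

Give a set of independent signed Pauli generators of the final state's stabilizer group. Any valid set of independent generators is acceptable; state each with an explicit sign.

The final state is stabilized by the group generated by +IIIX, +ZIII, +IZII, +IIZI; other independent generating sets are equally valid. Key observation: the block from step 3 through step 6 cancels to the identity and can be dropped.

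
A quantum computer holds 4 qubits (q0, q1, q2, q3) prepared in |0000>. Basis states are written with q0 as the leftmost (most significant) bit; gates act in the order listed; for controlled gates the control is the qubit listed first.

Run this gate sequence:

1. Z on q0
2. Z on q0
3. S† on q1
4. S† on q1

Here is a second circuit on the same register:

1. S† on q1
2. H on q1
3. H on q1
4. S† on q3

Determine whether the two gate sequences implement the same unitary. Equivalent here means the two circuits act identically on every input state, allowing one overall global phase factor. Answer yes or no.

No: there is an input state on which the two circuits produce genuinely different outputs (not merely differing by a phase).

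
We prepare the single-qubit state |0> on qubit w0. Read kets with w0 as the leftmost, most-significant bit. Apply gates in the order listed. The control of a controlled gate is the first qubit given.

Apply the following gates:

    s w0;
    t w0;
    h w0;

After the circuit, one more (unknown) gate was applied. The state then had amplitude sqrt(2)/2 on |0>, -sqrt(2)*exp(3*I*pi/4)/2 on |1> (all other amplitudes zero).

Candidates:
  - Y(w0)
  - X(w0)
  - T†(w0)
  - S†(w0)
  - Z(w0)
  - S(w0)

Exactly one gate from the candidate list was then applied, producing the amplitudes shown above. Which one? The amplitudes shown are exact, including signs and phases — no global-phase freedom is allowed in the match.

It was T†(w0) that produced the state shown.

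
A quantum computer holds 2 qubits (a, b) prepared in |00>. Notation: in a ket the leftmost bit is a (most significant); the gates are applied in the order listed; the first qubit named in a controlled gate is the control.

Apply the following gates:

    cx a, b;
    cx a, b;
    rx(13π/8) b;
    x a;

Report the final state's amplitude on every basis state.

The final amplitudes are 0 on |00>, 0 on |01>, -cos(3*pi/16) on |10>, -I*sin(3*pi/16) on |11>.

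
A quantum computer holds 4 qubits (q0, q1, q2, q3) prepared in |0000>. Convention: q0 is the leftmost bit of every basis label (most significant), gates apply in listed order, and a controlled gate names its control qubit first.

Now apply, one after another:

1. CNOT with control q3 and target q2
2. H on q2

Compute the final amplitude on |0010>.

The amplitude on |0010> is sqrt(2)/2.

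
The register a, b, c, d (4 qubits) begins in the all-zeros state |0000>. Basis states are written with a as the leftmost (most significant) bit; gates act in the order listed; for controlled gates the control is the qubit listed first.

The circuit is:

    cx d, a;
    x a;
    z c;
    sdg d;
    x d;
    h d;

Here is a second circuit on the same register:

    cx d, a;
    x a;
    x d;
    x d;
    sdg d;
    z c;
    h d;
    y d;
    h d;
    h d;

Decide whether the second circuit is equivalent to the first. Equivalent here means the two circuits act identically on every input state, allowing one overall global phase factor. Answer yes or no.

No: there is an input state on which the two circuits produce genuinely different outputs (not merely differing by a phase).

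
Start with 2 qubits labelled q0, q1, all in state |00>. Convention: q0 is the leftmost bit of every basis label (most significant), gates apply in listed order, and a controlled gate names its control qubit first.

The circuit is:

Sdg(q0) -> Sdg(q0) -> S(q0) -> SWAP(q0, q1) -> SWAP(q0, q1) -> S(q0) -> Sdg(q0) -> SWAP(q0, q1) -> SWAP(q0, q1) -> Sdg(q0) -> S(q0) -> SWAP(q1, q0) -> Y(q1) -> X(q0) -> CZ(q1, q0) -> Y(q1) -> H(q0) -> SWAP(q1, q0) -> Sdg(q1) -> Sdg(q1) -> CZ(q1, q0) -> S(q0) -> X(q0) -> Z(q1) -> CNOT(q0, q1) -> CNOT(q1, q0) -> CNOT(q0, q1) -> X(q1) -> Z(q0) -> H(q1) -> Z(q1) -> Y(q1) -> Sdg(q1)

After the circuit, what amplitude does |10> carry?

The final state's coefficient on |10> equals -I/2. Key observation: the block from step 3 through step 10 cancels to the identity and can be dropped.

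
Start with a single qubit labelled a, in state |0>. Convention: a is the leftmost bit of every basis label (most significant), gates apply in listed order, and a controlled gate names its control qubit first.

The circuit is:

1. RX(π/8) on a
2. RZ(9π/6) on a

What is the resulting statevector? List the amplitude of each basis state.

After the circuit, the state carries amplitude -exp(I*pi/4)*cos(pi/16) on |0>, exp(I*pi/4)*sin(pi/16) on |1>.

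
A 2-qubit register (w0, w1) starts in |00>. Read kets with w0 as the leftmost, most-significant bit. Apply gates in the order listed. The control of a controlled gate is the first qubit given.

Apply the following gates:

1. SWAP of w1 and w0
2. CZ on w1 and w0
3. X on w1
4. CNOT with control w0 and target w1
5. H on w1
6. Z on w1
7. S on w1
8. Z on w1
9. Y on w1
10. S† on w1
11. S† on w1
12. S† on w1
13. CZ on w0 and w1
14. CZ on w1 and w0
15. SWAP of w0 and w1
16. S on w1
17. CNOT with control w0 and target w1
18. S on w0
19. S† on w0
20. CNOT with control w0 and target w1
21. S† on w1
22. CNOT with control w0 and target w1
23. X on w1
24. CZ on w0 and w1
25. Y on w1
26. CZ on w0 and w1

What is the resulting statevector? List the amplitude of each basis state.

After the circuit, the state carries amplitude sqrt(2)*I/2 on |00>, 0 on |01>, 0 on |10>, sqrt(2)*I/2 on |11>.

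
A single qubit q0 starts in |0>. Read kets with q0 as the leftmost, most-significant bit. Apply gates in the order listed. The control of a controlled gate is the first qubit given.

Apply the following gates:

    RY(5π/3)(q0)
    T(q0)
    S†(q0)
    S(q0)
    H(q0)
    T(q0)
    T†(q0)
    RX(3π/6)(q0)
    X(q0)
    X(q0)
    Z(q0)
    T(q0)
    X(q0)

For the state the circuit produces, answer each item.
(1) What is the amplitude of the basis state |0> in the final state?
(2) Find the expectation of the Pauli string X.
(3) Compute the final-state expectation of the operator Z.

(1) The amplitude on |0> is -1/4 - sqrt(3)*exp(3*I*pi/4)/4 + I/4 + sqrt(3)*exp(I*pi/4)/4. Key observation: steps 9-10 multiply out to the identity, so the circuit reduces to the remaining gates.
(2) The observable X averages to -sqrt(2)/4 + sqrt(3)/4.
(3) The observable Z averages to -sqrt(6)/4.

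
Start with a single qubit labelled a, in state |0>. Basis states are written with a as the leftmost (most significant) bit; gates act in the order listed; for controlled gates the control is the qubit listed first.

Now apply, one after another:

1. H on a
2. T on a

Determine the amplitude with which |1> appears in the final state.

The amplitude on |1> is sqrt(2)*exp(I*pi/4)/2.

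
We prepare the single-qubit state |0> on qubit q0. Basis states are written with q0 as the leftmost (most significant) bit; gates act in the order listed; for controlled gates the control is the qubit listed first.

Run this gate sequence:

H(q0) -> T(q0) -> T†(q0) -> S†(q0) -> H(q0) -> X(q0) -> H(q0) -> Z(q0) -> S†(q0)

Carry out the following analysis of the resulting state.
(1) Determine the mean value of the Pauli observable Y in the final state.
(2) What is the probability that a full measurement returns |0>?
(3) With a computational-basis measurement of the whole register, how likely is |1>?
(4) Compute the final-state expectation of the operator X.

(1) In the final state, Y has expectation 0. Key observation: gates 5-8 undo each other exactly, leaving only the rest of the circuit to track.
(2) Outcome |0> occurs with probability 1/2.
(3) A full measurement returns |1> with probability 1/2.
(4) The expectation value of X is -1.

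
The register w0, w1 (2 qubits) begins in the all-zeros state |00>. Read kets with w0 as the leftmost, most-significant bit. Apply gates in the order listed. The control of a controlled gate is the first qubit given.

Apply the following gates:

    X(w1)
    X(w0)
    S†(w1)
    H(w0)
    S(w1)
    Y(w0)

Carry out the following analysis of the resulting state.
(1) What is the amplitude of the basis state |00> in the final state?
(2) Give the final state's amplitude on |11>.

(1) The final state's coefficient on |00> equals 0.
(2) The final state's coefficient on |11> equals sqrt(2)*I/2.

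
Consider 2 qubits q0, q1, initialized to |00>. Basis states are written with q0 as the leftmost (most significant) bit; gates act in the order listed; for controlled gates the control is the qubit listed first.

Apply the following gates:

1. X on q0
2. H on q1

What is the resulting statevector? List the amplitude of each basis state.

The final amplitudes are 0 on |00>, 0 on |01>, sqrt(2)/2 on |10>, sqrt(2)/2 on |11>.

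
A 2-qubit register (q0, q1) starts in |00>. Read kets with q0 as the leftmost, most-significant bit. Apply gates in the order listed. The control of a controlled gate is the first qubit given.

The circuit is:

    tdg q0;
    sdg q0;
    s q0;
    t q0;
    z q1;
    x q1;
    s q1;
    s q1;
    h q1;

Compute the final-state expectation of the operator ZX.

In the final state, ZX has expectation -1. Key observation: steps 1-4 multiply out to the identity, so the circuit reduces to the remaining gates.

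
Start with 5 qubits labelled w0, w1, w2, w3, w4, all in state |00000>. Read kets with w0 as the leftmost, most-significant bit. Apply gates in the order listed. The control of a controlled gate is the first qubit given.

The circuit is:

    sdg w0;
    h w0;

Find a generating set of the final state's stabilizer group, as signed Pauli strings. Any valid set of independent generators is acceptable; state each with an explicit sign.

The final state is stabilized by the group generated by +XIIII, +IZIII, +IIZII, +IIIZI, +IIIIZ; other independent generating sets are equally valid.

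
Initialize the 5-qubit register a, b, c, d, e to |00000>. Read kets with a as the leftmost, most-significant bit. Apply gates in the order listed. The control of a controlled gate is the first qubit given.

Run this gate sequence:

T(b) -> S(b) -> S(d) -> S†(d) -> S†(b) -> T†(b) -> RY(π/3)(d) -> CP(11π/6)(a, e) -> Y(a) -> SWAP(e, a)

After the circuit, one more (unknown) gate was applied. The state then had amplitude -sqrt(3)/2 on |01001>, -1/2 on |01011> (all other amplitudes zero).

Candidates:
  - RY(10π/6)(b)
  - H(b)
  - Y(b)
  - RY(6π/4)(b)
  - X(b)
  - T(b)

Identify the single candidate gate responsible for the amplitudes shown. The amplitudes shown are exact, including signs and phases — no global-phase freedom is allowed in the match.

The unique candidate consistent with the amplitudes is Y(b). Key observation: steps 1-6 multiply out to the identity, so the circuit reduces to the remaining gates.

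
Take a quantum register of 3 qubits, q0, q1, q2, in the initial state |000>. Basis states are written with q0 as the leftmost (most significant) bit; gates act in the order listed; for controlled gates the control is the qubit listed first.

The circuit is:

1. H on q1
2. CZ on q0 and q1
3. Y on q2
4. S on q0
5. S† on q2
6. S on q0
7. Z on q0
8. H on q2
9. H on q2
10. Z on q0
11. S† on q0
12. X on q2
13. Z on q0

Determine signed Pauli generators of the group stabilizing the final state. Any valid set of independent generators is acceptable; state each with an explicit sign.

One valid set of independent stabilizer generators is +IXI, +ZII, +IIZ (any independent generating set of the same group is equally correct).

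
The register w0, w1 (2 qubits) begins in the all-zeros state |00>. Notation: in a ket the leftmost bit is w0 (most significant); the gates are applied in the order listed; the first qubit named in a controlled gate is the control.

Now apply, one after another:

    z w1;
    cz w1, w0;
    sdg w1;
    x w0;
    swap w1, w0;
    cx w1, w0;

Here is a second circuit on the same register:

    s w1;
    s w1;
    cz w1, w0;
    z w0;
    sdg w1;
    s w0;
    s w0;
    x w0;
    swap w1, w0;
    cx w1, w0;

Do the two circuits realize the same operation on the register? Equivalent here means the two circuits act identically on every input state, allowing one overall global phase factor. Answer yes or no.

Yes: on every input state the two circuits agree up to one overall phase factor.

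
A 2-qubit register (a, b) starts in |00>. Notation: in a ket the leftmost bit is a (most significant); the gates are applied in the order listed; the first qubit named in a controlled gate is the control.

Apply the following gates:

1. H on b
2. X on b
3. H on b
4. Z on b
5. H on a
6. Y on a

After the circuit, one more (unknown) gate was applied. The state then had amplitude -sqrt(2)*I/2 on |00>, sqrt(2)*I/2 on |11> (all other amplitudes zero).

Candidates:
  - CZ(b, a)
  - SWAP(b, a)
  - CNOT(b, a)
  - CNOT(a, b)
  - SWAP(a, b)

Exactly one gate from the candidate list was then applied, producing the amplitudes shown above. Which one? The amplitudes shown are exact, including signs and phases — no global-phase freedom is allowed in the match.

The applied gate was CNOT(a, b).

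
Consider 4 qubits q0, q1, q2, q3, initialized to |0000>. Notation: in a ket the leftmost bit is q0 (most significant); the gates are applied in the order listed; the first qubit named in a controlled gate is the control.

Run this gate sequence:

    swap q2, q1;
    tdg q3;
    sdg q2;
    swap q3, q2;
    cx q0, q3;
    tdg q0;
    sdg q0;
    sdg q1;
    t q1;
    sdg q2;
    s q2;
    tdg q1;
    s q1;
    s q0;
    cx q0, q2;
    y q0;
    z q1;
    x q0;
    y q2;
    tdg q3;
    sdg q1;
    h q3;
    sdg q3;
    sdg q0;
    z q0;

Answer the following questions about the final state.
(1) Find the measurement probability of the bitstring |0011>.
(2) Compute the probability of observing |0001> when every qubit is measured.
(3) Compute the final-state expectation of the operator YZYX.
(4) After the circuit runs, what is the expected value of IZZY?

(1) The probability of measuring |0011> is 1/2. Key observation: the block from step 7 through step 14 cancels to the identity and can be dropped.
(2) The probability of measuring |0001> is 0.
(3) The observable YZYX averages to 0.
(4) The observable IZZY averages to 1.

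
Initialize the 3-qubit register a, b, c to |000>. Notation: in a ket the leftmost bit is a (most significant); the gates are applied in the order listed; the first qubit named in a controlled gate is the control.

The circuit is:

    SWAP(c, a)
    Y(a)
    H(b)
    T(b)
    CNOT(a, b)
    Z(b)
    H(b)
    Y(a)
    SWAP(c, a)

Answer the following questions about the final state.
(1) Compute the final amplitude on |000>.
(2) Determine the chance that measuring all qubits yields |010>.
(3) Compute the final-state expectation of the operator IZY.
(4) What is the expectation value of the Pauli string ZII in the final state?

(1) |000> carries amplitude -1/2 + exp(I*pi/4)/2 in the final state.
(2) Outcome |010> occurs with probability sqrt(2)/4 + 1/2.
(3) In the final state, IZY has expectation 0.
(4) In the final state, ZII has expectation 1.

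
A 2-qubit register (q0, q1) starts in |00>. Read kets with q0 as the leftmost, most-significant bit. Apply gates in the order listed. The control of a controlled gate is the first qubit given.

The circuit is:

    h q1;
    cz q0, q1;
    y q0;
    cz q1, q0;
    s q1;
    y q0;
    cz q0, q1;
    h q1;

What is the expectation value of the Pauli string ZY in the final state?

The observable ZY averages to 1.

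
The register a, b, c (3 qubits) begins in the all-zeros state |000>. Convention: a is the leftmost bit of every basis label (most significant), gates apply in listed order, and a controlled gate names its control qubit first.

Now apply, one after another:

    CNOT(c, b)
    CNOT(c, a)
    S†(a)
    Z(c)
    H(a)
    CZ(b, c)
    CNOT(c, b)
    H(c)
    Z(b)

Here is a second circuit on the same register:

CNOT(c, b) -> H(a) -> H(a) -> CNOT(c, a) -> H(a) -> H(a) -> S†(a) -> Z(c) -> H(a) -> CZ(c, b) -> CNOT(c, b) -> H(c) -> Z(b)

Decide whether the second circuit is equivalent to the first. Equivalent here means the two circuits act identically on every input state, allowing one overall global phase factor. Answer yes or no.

Yes, they are equivalent — the unitaries differ by at most a global phase.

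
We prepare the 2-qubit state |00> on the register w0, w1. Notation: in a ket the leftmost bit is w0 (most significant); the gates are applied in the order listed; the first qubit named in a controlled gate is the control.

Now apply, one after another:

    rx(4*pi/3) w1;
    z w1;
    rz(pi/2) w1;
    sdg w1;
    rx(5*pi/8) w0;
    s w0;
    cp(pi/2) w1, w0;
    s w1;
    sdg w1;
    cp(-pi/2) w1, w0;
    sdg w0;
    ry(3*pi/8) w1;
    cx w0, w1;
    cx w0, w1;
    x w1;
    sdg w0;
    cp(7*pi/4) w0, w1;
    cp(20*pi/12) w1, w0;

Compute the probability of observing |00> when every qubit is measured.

A full measurement returns |00> with probability -sqrt(2 - sqrt(2))/16 + sqrt(2)/32 + 3/16. Key observation: gates 6-11 undo each other exactly, leaving only the rest of the circuit to track.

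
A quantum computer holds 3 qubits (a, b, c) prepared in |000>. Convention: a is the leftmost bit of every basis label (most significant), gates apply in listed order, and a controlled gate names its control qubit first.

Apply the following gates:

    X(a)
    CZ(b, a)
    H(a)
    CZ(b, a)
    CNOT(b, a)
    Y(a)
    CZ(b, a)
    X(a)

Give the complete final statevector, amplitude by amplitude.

After the circuit, the state carries amplitude sqrt(2)*I/2 on |000>, sqrt(2)*I/2 on |100>, and 0 on every other basis state.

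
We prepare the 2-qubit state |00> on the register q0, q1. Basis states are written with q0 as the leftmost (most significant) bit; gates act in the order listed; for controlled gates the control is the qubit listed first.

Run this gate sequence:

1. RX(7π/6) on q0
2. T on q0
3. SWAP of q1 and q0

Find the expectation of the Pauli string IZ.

The expectation value of IZ is -sqrt(3)/2.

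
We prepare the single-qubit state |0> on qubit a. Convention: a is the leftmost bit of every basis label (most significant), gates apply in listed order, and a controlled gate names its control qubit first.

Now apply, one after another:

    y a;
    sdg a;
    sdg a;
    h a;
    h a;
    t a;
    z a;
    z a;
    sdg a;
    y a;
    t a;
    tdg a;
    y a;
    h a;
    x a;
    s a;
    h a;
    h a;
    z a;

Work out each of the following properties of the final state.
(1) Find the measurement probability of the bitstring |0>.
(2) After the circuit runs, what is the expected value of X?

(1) Outcome |0> occurs with probability 1/2.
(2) The observable X averages to 0.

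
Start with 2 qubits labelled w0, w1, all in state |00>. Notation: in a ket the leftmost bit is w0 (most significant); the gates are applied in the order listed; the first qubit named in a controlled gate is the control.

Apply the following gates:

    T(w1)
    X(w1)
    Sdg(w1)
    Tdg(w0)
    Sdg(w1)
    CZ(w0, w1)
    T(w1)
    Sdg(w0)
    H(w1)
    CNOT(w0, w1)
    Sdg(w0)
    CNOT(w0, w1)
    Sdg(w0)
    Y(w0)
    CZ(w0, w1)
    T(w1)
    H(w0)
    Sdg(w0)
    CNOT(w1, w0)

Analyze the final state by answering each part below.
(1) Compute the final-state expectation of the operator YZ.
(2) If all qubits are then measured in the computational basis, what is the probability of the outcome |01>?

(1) In the final state, YZ has expectation 1.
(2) The probability of measuring |01> is 1/4.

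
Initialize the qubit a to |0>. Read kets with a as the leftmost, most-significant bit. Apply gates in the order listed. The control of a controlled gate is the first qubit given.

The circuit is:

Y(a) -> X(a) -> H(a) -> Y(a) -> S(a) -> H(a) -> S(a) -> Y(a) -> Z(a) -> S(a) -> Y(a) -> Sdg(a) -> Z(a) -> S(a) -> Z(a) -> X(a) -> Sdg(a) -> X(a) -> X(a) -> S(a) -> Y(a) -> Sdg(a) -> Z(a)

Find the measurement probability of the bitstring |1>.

Outcome |1> occurs with probability 1/2.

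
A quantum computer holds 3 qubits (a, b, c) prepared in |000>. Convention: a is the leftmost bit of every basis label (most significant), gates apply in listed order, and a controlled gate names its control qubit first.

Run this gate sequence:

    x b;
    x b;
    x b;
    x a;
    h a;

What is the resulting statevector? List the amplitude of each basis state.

After the circuit, the state carries amplitude sqrt(2)/2 on |010>, -sqrt(2)/2 on |110>, and 0 on every other basis state. Key observation: the block from step 2 through step 3 cancels to the identity and can be dropped.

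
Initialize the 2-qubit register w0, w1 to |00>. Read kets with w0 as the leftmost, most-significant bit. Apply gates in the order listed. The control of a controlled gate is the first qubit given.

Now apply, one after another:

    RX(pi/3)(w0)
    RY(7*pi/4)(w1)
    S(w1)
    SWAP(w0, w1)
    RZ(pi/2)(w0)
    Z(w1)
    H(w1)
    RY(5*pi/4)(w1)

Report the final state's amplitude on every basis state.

The final amplitudes are (-2*sqrt(3) - sqrt(6) + sqrt(2)*I)*exp(3*I*pi/4)/8 on |00>, (-2 - sqrt(2) + sqrt(6)*I)*exp(I*pi/4)/8 on |01>, (-2 + sqrt(2) - sqrt(6)*I)*exp(I*pi/4)/8 on |10>, (-sqrt(2) - sqrt(6)*I + 2*sqrt(3)*I)*exp(I*pi/4)/8 on |11>.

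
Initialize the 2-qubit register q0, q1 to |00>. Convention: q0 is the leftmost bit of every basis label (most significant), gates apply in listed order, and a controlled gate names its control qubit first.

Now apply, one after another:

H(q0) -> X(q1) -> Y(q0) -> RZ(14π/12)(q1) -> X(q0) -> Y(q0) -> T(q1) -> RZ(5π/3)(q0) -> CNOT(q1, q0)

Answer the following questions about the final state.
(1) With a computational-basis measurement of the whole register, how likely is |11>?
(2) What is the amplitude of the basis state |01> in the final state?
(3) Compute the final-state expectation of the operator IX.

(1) The probability of measuring |11> is 1/2.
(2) The final state's coefficient on |01> equals sqrt(2)*exp(2*I*pi/3)/2.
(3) In the final state, IX has expectation 0.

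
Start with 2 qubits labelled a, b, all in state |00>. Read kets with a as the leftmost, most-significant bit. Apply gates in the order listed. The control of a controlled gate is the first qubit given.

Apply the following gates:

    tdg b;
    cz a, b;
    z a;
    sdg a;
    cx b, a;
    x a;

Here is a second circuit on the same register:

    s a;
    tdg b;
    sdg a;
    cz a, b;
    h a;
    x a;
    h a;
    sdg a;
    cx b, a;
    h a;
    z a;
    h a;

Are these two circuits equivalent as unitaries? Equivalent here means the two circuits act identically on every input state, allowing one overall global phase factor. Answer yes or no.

Yes — the two circuits implement the same unitary up to a global phase.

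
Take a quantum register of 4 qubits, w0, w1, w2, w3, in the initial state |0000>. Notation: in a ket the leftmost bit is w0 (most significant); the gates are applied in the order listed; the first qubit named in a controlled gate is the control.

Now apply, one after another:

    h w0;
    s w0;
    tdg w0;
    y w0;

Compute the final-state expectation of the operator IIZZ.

In the final state, IIZZ has expectation 1.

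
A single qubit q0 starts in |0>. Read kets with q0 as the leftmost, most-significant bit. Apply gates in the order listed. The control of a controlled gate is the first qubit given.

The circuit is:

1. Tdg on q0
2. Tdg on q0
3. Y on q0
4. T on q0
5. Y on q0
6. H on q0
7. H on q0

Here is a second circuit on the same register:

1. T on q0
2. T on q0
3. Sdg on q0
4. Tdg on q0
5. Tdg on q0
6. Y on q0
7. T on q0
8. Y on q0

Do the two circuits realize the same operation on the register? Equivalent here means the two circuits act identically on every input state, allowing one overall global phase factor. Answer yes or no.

Yes: on every input state the two circuits agree up to one overall phase factor.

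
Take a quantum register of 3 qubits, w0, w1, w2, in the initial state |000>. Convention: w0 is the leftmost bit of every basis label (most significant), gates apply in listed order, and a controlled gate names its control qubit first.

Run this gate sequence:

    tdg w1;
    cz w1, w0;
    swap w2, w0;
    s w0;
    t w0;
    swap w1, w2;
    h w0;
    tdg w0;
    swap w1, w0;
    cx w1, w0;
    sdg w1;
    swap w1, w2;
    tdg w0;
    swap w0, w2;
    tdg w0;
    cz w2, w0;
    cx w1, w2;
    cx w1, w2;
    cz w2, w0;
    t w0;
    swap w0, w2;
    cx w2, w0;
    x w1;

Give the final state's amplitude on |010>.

The final state's coefficient on |010> equals sqrt(2)/2. Key observation: the block from step 14 through step 21 cancels to the identity and can be dropped.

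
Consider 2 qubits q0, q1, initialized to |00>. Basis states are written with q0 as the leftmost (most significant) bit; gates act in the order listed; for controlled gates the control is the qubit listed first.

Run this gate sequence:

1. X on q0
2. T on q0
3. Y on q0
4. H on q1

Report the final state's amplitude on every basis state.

After the circuit, the state carries amplitude -sqrt(2)*exp(3*I*pi/4)/2 on |00>, -sqrt(2)*exp(3*I*pi/4)/2 on |01>, 0 on |10>, 0 on |11>.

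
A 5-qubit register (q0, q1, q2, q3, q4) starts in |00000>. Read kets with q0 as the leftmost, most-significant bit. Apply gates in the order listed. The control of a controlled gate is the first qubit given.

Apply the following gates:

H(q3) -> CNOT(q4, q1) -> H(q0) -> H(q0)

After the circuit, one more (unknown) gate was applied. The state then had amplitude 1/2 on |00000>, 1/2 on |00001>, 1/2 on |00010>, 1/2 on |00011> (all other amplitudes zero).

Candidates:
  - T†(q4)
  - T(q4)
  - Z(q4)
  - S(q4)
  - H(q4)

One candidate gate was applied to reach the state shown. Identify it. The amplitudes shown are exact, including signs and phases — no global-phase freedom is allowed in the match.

It was H(q4) that produced the state shown. Key observation: steps 3-4 multiply out to the identity, so the circuit reduces to the remaining gates.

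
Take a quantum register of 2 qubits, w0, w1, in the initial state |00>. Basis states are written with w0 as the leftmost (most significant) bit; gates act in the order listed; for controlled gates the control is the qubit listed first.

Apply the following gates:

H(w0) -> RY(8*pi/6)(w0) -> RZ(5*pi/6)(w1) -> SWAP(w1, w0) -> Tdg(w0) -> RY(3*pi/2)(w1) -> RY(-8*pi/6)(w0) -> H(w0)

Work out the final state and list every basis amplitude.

The resulting statevector has amplitude (sqrt(2) + sqrt(6))*exp(7*I*pi/12)/8 on |00>, (-3*sqrt(2) - sqrt(6))*exp(7*I*pi/12)/8 on |01>, (-sqrt(6) + sqrt(2))*exp(7*I*pi/12)/8 on |10>, (-sqrt(6) + 3*sqrt(2))*exp(7*I*pi/12)/8 on |11>.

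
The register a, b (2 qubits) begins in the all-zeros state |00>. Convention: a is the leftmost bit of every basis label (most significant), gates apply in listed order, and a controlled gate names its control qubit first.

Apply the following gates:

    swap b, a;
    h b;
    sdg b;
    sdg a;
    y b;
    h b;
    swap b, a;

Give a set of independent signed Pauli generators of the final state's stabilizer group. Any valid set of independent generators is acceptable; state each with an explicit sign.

The final state is stabilized by the group generated by +YI, +IZ; other independent generating sets are equally valid.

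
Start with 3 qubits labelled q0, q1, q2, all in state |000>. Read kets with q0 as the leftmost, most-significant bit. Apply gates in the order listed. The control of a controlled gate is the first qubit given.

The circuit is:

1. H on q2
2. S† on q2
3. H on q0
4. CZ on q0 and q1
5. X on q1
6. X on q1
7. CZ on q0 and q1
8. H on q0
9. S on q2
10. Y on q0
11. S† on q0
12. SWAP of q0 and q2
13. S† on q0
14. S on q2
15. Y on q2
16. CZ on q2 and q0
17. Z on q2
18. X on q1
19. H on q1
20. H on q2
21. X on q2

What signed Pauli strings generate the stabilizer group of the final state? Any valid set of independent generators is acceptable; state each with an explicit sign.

The final state is stabilized by the group generated by -YII, -IXI, +IIX; other independent generating sets are equally valid. Key observation: steps 2-9 multiply out to the identity, so the circuit reduces to the remaining gates.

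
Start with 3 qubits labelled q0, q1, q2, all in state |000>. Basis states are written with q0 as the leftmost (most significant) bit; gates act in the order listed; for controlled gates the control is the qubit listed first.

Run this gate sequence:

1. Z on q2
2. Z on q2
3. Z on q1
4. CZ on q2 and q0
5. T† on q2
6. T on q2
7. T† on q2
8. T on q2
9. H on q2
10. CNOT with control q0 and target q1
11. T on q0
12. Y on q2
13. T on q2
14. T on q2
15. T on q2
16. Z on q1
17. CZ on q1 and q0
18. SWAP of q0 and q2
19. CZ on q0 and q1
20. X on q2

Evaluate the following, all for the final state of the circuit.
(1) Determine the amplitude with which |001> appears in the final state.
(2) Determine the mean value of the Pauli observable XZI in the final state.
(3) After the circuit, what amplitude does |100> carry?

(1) The amplitude on |001> is -sqrt(2)*I/2. Key observation: steps 5-8 multiply out to the identity, so the circuit reduces to the remaining gates.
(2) The expectation value of XZI is sqrt(2)/2.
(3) |100> carries amplitude 0 in the final state.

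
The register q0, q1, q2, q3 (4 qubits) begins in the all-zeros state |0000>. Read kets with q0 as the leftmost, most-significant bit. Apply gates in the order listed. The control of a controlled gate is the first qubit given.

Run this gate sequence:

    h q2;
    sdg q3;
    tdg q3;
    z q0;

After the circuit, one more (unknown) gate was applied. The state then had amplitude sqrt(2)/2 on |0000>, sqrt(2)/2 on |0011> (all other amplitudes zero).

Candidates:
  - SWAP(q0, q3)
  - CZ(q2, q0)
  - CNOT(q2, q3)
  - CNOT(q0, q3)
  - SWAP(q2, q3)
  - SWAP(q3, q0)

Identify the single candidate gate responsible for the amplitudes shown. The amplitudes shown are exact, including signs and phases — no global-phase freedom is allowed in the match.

The applied gate was CNOT(q2, q3).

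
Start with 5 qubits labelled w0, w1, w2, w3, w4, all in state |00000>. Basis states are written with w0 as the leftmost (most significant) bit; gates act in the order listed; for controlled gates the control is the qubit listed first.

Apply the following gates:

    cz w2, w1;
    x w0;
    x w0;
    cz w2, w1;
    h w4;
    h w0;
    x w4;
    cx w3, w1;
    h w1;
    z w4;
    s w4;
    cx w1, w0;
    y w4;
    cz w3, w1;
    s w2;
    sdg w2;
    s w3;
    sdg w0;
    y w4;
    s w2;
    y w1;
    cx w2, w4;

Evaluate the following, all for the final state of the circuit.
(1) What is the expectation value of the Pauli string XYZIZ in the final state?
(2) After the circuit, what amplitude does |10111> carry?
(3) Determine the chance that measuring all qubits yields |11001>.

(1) In the final state, XYZIZ has expectation 0. Key observation: the block from step 1 through step 4 cancels to the identity and can be dropped.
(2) |10111> carries amplitude 0 in the final state.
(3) A full measurement returns |11001> with probability 1/8.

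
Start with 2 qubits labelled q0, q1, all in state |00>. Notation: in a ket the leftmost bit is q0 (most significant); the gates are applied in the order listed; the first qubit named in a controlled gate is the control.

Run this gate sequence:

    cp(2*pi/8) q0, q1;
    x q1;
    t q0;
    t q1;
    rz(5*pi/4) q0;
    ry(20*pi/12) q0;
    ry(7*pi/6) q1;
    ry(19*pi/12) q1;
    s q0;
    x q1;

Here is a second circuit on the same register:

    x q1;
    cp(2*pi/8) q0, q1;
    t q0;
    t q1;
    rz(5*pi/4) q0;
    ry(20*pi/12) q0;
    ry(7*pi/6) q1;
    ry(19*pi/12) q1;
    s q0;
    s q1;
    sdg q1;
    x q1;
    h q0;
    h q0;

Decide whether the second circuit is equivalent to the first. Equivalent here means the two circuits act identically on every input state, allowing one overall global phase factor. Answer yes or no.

No, they are not equivalent — no single phase factor reconciles the two unitaries.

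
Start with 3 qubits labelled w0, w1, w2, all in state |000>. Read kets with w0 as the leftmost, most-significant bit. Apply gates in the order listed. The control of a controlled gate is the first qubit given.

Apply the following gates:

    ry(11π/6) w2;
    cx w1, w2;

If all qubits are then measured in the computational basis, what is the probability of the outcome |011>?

A full measurement returns |011> with probability 0.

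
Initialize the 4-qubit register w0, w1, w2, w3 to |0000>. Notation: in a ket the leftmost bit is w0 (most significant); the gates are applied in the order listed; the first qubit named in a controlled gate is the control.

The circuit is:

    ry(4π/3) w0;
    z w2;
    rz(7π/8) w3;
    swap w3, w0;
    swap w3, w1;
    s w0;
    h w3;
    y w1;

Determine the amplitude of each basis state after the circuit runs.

After the circuit, the state carries amplitude -sqrt(6)*exp(I*pi/16)/4 on |0000>, -sqrt(6)*exp(I*pi/16)/4 on |0001>, -sqrt(2)*exp(I*pi/16)/4 on |0100>, -sqrt(2)*exp(I*pi/16)/4 on |0101>, and 0 on every other basis state.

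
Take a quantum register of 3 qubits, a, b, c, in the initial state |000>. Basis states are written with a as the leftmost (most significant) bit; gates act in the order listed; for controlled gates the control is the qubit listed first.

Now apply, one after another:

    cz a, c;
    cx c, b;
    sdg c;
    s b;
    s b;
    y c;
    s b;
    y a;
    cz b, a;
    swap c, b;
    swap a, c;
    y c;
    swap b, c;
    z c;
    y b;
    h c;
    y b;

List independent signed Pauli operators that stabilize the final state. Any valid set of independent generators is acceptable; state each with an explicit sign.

The final state is stabilized by the group generated by -IIX, +ZII, +IZI; other independent generating sets are equally valid.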